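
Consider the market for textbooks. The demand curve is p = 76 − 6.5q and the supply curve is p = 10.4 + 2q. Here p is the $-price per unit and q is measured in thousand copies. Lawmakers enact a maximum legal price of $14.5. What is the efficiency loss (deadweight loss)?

$136.52 thousand

Competitive equilibrium: 76 − 6.5q = 10.4 + 2q → q* = 7.7176, p* = 25.8353.
At the ceiling p = 14.5, quantity supplied = (14.5 − 10.4)/2 = 2.05.
Willingness to pay at q' = 2.05: 76 − 6.5·2.05 = 62.675.
Δq = 7.7176 − 2.05 = 5.6676; wedge = 62.675 − 14.5 = 48.175.
DWL = ½ × 5.6676 × 48.175 = $136.52 thousand.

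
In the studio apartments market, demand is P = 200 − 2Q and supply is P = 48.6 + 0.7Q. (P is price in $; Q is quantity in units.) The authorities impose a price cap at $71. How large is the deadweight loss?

Competitive equilibrium: 200 − 2Q = 48.6 + 0.7Q → Q* = 56.0741, P* = 87.8519.
At the ceiling P = 71, quantity supplied = (71 − 48.6)/0.7 = 32.
Willingness to pay at Q' = 32: 200 − 2·32 = 136.
ΔQ = 56.0741 − 32 = 24.0741; wedge = 136 − 71 = 65.
The triangle = ½ × 24.0741 × 65 = $782.41.

$782.41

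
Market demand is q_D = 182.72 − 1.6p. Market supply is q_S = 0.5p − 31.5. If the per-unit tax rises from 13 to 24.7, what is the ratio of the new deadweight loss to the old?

3.61

In inverse form: demand p = 114.2 − 0.625q, supply p = 63 + 2q.
Competitive equilibrium: 114.2 − 0.625q = 63 + 2q → q* = 19.5048, p* = 102.0095.
For a per-unit tax t: Δq = t/2.625, so DWL = ½·t·(t/2.625) = t²/5.25.
At t = 13: DWL = 32.190. At t = 24.7: DWL = 116.208.
Ratio = (24.7/13)² = 3.61.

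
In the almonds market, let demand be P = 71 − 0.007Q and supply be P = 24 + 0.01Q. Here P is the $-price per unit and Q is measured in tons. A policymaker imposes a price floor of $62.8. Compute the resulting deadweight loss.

Competitive equilibrium: 71 − 0.007Q = 24 + 0.01Q → Q* = 2764.705882, P* = 51.647059.
At the floor P = 62.8, quantity demanded = (71 − 62.8)/0.007 = 1171.428571.
Sellers' marginal cost at Q' = 1171.428571: 24 + 0.01·1171.428571 = 35.714286.
ΔQ = 2764.705882 − 1171.428571 = 1593.277311; wedge = 62.8 − 35.714286 = 27.085714.
Welfare loss = ½ × 1593.277311 × 27.085714 = $21577.53.

$21577.53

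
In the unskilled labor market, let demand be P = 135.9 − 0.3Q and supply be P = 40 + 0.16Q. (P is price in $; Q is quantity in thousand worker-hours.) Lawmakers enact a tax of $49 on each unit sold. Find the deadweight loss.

$2609.78 thousand

Competitive equilibrium: 135.9 − 0.3Q = 40 + 0.16Q → Q* = 208.4783, P* = 73.3565.
With the tax, the buyer price exceeds the seller price by 49: (135.9 − 0.3Q) − (40 + 0.16Q) = 49 → Q' = 101.9565.
ΔQ = 208.4783 − 101.9565 = 106.5218; the wedge equals the tax, 49.
Welfare loss = ½ × 106.5218 × 49 = $2609.78 thousand.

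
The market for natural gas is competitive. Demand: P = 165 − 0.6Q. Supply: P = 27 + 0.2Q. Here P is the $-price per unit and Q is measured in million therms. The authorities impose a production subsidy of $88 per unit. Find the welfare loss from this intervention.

$4840 million

Competitive equilibrium: 165 − 0.6Q = 27 + 0.2Q → Q* = 172.5, P* = 61.5.
The subsidy lowers effective supply by 88: P = 0.2Q − 61.
New quantity: 165 − 0.6Q = 0.2Q − 61 → Q' = 282.5.
Overproduction ΔQ = 282.5 − 172.5 = 110; wedge = subsidy = 88.
The triangle = ½ × 110 × 88 = $4840 million.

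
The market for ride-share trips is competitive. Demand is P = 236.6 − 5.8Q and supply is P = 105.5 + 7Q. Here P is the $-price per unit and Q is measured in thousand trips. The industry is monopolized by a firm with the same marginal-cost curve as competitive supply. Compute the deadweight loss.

$65.28 thousand

Competitive equilibrium: 236.6 − 5.8Q = 105.5 + 7Q → Q* = 10.2422, P* = 177.1953.
Marginal revenue: MR = 236.6 − 11.6Q. Set MR = MC: 236.6 − 11.6Q = 105.5 + 7Q → Q_m = 7.0484.
Price P_m = 236.6 − 5.8·7.0484 = 195.7193; MC(Q_m) = 105.5 + 7·7.0484 = 154.8388.
Competitive Q* = 10.2422, so ΔQ = 3.1938; wedge = 195.7193 − 154.8388 = 40.8805.
The triangle = ½ × 3.1938 × 40.8805 = $65.28 thousand.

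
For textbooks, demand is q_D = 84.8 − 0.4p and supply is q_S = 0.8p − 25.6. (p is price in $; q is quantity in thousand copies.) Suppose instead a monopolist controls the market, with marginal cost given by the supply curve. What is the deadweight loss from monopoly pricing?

$691.20 thousand

In inverse form: demand p = 212 − 2.5q, supply p = 32 + 1.25q.
Competitive equilibrium: 212 − 2.5q = 32 + 1.25q → q* = 48, p* = 92.
Marginal revenue: MR = 212 − 5q. Set MR = MC: 212 − 5q = 32 + 1.25q → q_m = 28.8.
Price p_m = 212 − 2.5·28.8 = 140; MC(q_m) = 32 + 1.25·28.8 = 68.
Competitive q* = 48, so Δq = 19.2; wedge = 140 − 68 = 72.
Welfare loss = ½ × 19.2 × 72 = $691.20 thousand.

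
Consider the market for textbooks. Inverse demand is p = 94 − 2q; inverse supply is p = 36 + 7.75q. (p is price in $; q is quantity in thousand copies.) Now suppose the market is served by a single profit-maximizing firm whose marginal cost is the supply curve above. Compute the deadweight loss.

$5 thousand

Competitive equilibrium: 94 − 2q = 36 + 7.75q → q* = 5.9487, p* = 82.1026.
Marginal revenue: MR = 94 − 4q. Set MR = MC: 94 − 4q = 36 + 7.75q → q_m = 4.9362.
Price p_m = 94 − 2·4.9362 = 84.1276; MC(q_m) = 36 + 7.75·4.9362 = 74.2556.
Competitive q* = 5.9487, so Δq = 1.0125; wedge = 84.1276 − 74.2556 = 9.872.
Deadweight loss = ½ × 1.0125 × 9.872 = $5 thousand.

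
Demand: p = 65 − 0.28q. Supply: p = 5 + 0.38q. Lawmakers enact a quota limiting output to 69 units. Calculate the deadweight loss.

158.40

Competitive equilibrium: 65 − 0.28q = 5 + 0.38q → q* = 90.9091, p* = 39.5455.
At q = 69: demand price = 65 − 0.28·69 = 45.68; supply price = 5 + 0.38·69 = 31.22.
Δq = 90.9091 − 69 = 21.9091; wedge = 45.68 − 31.22 = 14.46.
DWL = ½ × 21.9091 × 14.46 = 158.40.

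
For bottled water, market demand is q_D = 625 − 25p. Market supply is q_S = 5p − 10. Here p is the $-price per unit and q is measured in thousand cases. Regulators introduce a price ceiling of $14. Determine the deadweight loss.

In inverse form: demand p = 25 − 0.04q, supply p = 2 + 0.2q.
Competitive equilibrium: 25 − 0.04q = 2 + 0.2q → q* = 95.8333, p* = 21.1667.
At the ceiling p = 14, quantity supplied = (14 − 2)/0.2 = 60.
Willingness to pay at q' = 60: 25 − 0.04·60 = 22.6.
Δq = 95.8333 − 60 = 35.8333; wedge = 22.6 − 14 = 8.6.
Welfare loss = ½ × 35.8333 × 8.6 = $154.08 thousand.

$154.08 thousand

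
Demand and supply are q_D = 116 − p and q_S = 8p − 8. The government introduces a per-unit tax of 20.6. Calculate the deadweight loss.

188.60

In inverse form: demand p = 116 − q, supply p = 1 + 0.125q.
Competitive equilibrium: 116 − q = 1 + 0.125q → q* = 102.2222, p* = 13.7778.
With the tax, the buyer price exceeds the seller price by 20.6: (116 − q) − (1 + 0.125q) = 20.6 → q' = 83.9111.
Δq = 102.2222 − 83.9111 = 18.3111; the wedge equals the tax, 20.6.
The triangle = ½ × 18.3111 × 20.6 = 188.60.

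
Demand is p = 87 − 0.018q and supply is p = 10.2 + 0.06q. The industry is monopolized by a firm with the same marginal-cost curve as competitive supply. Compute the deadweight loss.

1329.23

Competitive equilibrium: 87 − 0.018q = 10.2 + 0.06q → q* = 984.6154, p* = 69.2769.
Marginal revenue: MR = 87 − 0.036q. Set MR = MC: 87 − 0.036q = 10.2 + 0.06q → q_m = 800.
Price p_m = 87 − 0.018·800 = 72.6; MC(q_m) = 10.2 + 0.06·800 = 58.2.
Competitive q* = 984.6154, so Δq = 184.6154; wedge = 72.6 − 58.2 = 14.4.
Deadweight loss = ½ × 184.6154 × 14.4 = 1329.23.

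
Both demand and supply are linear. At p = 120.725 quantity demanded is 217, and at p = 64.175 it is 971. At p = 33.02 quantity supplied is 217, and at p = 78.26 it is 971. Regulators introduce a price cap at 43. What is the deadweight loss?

Demand slope = (64.175 − 120.725)/(971 − 217) = −0.075, so p = 137 − 0.075q.
Supply slope = (78.26 − 33.02)/(971 − 217) = 0.06, so p = 20 + 0.06q.
Competitive equilibrium: 137 − 0.075q = 20 + 0.06q → q* = 866.6667, p* = 72.
At the ceiling p = 43, quantity supplied = (43 − 20)/0.06 = 383.3333.
Willingness to pay at q' = 383.3333: 137 − 0.075·383.3333 = 108.25.
Δq = 866.6667 − 383.3333 = 483.3334; wedge = 108.25 − 43 = 65.25.
Deadweight loss = ½ × 483.3334 × 65.25 = 15768.75.

15768.75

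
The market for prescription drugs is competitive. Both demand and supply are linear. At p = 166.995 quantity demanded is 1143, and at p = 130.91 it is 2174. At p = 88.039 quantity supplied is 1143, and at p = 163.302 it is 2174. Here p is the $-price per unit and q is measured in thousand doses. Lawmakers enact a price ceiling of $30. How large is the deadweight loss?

Demand slope = (130.91 − 166.995)/(2174 − 1143) = −0.035, so p = 207 − 0.035q.
Supply slope = (163.302 − 88.039)/(2174 − 1143) = 0.073, so p = 4.6 + 0.073q.
Competitive equilibrium: 207 − 0.035q = 4.6 + 0.073q → q* = 1874.07407, p* = 141.40741.
At the ceiling p = 30, quantity supplied = (30 − 4.6)/0.073 = 347.94521.
Willingness to pay at q' = 347.94521: 207 − 0.035·347.94521 = 194.82192.
Δq = 1874.07407 − 347.94521 = 1526.12886; wedge = 194.82192 − 30 = 164.82192.
Welfare loss = ½ × 1526.12886 × 164.82192 = $125769.74 thousand.

$125769.74 thousand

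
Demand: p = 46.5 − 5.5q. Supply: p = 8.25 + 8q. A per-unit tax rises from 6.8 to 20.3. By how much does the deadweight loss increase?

Competitive equilibrium: 46.5 − 5.5q = 8.25 + 8q → q* = 2.8333, p* = 30.9167.
For a per-unit tax t: Δq = t/13.5, so DWL = ½·t·(t/13.5) = t²/27.
At t = 6.8: DWL = 1.713. At t = 20.3: DWL = 15.263.
Increase = 15.263 − 1.713 = 13.55.

13.55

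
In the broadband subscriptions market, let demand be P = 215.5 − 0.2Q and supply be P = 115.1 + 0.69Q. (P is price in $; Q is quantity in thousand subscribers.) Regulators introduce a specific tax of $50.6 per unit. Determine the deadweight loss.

Competitive equilibrium: 215.5 − 0.2Q = 115.1 + 0.69Q → Q* = 112.809, P* = 192.9382.
With the tax, the buyer price exceeds the seller price by 50.6: (215.5 − 0.2Q) − (115.1 + 0.69Q) = 50.6 → Q' = 55.9551.
ΔQ = 112.809 − 55.9551 = 56.8539; the wedge equals the tax, 50.6.
DWL = ½ × 56.8539 × 50.6 = $1438.40 thousand.

$1438.40 thousand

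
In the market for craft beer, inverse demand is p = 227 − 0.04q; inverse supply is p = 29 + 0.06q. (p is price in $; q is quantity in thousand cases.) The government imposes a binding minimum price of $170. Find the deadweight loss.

$15401.25 thousand

Competitive equilibrium: 227 − 0.04q = 29 + 0.06q → q* = 1980, p* = 147.8.
At the floor p = 170, quantity demanded = (227 − 170)/0.04 = 1425.
Sellers' marginal cost at q' = 1425: 29 + 0.06·1425 = 114.5.
Δq = 1980 − 1425 = 555; wedge = 170 − 114.5 = 55.5.
The triangle = ½ × 555 × 55.5 = $15401.25 thousand.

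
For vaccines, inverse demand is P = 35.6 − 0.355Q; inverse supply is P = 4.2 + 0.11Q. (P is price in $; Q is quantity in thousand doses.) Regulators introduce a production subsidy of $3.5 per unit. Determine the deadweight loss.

$13.17 thousand

Competitive equilibrium: 35.6 − 0.355Q = 4.2 + 0.11Q → Q* = 67.5269, P* = 11.628.
The subsidy lowers effective supply by 3.5: P = 0.7 + 0.11Q.
New quantity: 35.6 − 0.355Q = 0.7 + 0.11Q → Q' = 75.0538.
Overproduction ΔQ = 75.0538 − 67.5269 = 7.5269; wedge = subsidy = 3.5.
Welfare loss = ½ × 7.5269 × 3.5 = $13.17 thousand.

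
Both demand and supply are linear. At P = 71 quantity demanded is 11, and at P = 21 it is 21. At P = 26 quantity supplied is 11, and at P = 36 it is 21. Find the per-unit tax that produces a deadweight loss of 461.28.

Demand slope = (21 − 71)/(21 − 11) = −5, so P = 126 − 5Q.
Supply slope = (36 − 26)/(21 − 11) = 1, so P = 15 + Q.
Competitive equilibrium: 126 − 5Q = 15 + Q → Q* = 18.5, P* = 33.5.
A tax t gives ΔQ = t/6 and wedge t, so DWL = t²/12.
t²/12 = 461.28 → t² = 5535.36 → t = 74.4.

74.4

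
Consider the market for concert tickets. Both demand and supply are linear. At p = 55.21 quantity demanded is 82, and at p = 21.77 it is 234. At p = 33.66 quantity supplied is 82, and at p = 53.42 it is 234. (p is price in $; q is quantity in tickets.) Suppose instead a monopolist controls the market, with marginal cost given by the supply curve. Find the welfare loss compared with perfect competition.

Demand slope = (21.77 − 55.21)/(234 − 82) = −0.22, so p = 73.25 − 0.22q.
Supply slope = (53.42 − 33.66)/(234 − 82) = 0.13, so p = 23 + 0.13q.
Competitive equilibrium: 73.25 − 0.22q = 23 + 0.13q → q* = 143.5714, p* = 41.6643.
Marginal revenue: MR = 73.25 − 0.44q. Set MR = MC: 73.25 − 0.44q = 23 + 0.13q → q_m = 88.1579.
Price p_m = 73.25 − 0.22·88.1579 = 53.8553; MC(q_m) = 23 + 0.13·88.1579 = 34.4605.
Competitive q* = 143.5714, so Δq = 55.4135; wedge = 53.8553 − 34.4605 = 19.3948.
DWL = ½ × 55.4135 × 19.3948 = $537.37.

$537.37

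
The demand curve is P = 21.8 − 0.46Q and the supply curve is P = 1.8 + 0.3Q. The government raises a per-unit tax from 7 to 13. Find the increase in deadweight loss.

Competitive equilibrium: 21.8 − 0.46Q = 1.8 + 0.3Q → Q* = 26.3158, P* = 9.6947.
For a per-unit tax t: ΔQ = t/0.76, so DWL = ½·t·(t/0.76) = t²/1.52.
At t = 7: DWL = 32.237. At t = 13: DWL = 111.184.
Increase = 111.184 − 32.237 = 78.95.

78.95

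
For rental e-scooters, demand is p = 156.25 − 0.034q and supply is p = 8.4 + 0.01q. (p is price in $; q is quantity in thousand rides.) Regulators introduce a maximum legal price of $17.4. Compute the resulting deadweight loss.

Competitive equilibrium: 156.25 − 0.034q = 8.4 + 0.01q → q* = 3360.2273, p* = 42.0023.
At the ceiling p = 17.4, quantity supplied = (17.4 − 8.4)/0.01 = 900.
Willingness to pay at q' = 900: 156.25 − 0.034·900 = 125.65.
Δq = 3360.2273 − 900 = 2460.2273; wedge = 125.65 − 17.4 = 108.25.
Welfare loss = ½ × 2460.2273 × 108.25 = $133159.80 thousand.

$133159.80 thousand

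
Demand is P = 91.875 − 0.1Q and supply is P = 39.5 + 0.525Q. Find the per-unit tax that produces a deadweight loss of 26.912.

Competitive equilibrium: 91.875 − 0.1Q = 39.5 + 0.525Q → Q* = 83.8, P* = 83.495.
A tax t gives ΔQ = t/0.625 and wedge t, so DWL = t²/1.25.
t²/1.25 = 26.912 → t² = 33.64 → t = 5.8.

5.8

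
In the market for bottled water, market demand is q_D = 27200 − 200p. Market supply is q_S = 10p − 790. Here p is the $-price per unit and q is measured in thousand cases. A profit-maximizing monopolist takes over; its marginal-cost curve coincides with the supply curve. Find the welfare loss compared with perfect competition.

In inverse form: demand p = 136 − 0.005q, supply p = 79 + 0.1q.
Competitive equilibrium: 136 − 0.005q = 79 + 0.1q → q* = 542.8571, p* = 133.2857.
Marginal revenue: MR = 136 − 0.01q. Set MR = MC: 136 − 0.01q = 79 + 0.1q → q_m = 518.1818.
Price p_m = 136 − 0.005·518.1818 = 133.4091; MC(q_m) = 79 + 0.1·518.1818 = 130.8182.
Competitive q* = 542.8571, so Δq = 24.6753; wedge = 133.4091 − 130.8182 = 2.5909.
Welfare loss = ½ × 24.6753 × 2.5909 = $31.97 thousand.

$31.97 thousand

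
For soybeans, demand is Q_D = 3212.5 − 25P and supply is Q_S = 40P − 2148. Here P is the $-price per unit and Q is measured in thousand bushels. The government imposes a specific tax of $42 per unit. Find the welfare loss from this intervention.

$13569.23 thousand

In inverse form: demand P = 128.5 − 0.04Q, supply P = 53.7 + 0.025Q.
Competitive equilibrium: 128.5 − 0.04Q = 53.7 + 0.025Q → Q* = 1150.7692, P* = 82.4692.
With the tax, the buyer price exceeds the seller price by 42: (128.5 − 0.04Q) − (53.7 + 0.025Q) = 42 → Q' = 504.6154.
ΔQ = 1150.7692 − 504.6154 = 646.1538; the wedge equals the tax, 42.
Welfare loss = ½ × 646.1538 × 42 = $13569.23 thousand.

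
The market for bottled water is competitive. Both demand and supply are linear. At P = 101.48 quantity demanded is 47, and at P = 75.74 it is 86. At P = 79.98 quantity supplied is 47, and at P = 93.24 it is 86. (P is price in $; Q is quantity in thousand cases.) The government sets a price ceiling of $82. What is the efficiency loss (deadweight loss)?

$121.04 thousand

Demand slope = (75.74 − 101.48)/(86 − 47) = −0.66, so P = 132.5 − 0.66Q.
Supply slope = (93.24 − 79.98)/(86 − 47) = 0.34, so P = 64 + 0.34Q.
Competitive equilibrium: 132.5 − 0.66Q = 64 + 0.34Q → Q* = 68.5, P* = 87.29.
At the ceiling P = 82, quantity supplied = (82 − 64)/0.34 = 52.9412.
Willingness to pay at Q' = 52.9412: 132.5 − 0.66·52.9412 = 97.5588.
ΔQ = 68.5 − 52.9412 = 15.5588; wedge = 97.5588 − 82 = 15.5588.
The triangle = ½ × 15.5588 × 15.5588 = $121.04 thousand.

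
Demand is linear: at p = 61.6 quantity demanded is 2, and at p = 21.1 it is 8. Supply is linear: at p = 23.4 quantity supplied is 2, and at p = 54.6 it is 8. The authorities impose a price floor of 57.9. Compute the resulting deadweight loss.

Demand slope = (21.1 − 61.6)/(8 − 2) = −6.75, so p = 75.1 − 6.75q.
Supply slope = (54.6 − 23.4)/(8 − 2) = 5.2, so p = 13 + 5.2q.
Competitive equilibrium: 75.1 − 6.75q = 13 + 5.2q → q* = 5.1967, p* = 40.0226.
At the floor p = 57.9, quantity demanded = (75.1 − 57.9)/6.75 = 2.5481.
Sellers' marginal cost at q' = 2.5481: 13 + 5.2·2.5481 = 26.2501.
Δq = 5.1967 − 2.5481 = 2.6486; wedge = 57.9 − 26.2501 = 31.6499.
DWL = ½ × 2.6486 × 31.6499 = 41.91.

41.91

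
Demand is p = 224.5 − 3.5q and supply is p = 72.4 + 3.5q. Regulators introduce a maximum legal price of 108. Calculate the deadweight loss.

Competitive equilibrium: 224.5 − 3.5q = 72.4 + 3.5q → q* = 21.7286, p* = 148.45.
At the ceiling p = 108, quantity supplied = (108 − 72.4)/3.5 = 10.1714.
Willingness to pay at q' = 10.1714: 224.5 − 3.5·10.1714 = 188.9001.
Δq = 21.7286 − 10.1714 = 11.5572; wedge = 188.9001 − 108 = 80.9001.
DWL = ½ × 11.5572 × 80.9001 = 467.49.

467.49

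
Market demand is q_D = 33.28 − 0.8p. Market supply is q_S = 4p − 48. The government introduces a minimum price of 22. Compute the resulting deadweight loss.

In inverse form: demand p = 41.6 − 1.25q, supply p = 12 + 0.25q.
Competitive equilibrium: 41.6 − 1.25q = 12 + 0.25q → q* = 19.7333, p* = 16.9333.
At the floor p = 22, quantity demanded = (41.6 − 22)/1.25 = 15.68.
Sellers' marginal cost at q' = 15.68: 12 + 0.25·15.68 = 15.92.
Δq = 19.7333 − 15.68 = 4.0533; wedge = 22 − 15.92 = 6.08.
Welfare loss = ½ × 4.0533 × 6.08 = 12.32.

12.32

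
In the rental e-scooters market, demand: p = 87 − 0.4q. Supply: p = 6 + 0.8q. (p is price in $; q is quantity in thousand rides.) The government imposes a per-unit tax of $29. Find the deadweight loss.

Competitive equilibrium: 87 − 0.4q = 6 + 0.8q → q* = 67.5, p* = 60.
With the tax, the buyer price exceeds the seller price by 29: (87 − 0.4q) − (6 + 0.8q) = 29 → q' = 43.3333.
Δq = 67.5 − 43.3333 = 24.1667; the wedge equals the tax, 29.
DWL = ½ × 24.1667 × 29 = $350.42 thousand.

$350.42 thousand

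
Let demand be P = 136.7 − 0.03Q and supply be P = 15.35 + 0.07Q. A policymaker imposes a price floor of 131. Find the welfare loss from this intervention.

52377.61

Competitive equilibrium: 136.7 − 0.03Q = 15.35 + 0.07Q → Q* = 1213.5, P* = 100.295.
At the floor P = 131, quantity demanded = (136.7 − 131)/0.03 = 190.
Sellers' marginal cost at Q' = 190: 15.35 + 0.07·190 = 28.65.
ΔQ = 1213.5 − 190 = 1023.5; wedge = 131 − 28.65 = 102.35.
The triangle = ½ × 1023.5 × 102.35 = 52377.61.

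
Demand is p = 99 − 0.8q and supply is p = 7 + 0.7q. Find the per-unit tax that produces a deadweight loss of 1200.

60

Competitive equilibrium: 99 − 0.8q = 7 + 0.7q → q* = 61.3333, p* = 49.9333.
A tax t gives Δq = t/1.5 and wedge t, so DWL = t²/3.
t²/3 = 1200 → t² = 3600 → t = 60.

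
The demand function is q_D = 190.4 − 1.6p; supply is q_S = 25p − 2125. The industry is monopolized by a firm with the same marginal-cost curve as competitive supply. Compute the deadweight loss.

204.03

In inverse form: demand p = 119 − 0.625q, supply p = 85 + 0.04q.
Competitive equilibrium: 119 − 0.625q = 85 + 0.04q → q* = 51.1278, p* = 87.0451.
Marginal revenue: MR = 119 − 1.25q. Set MR = MC: 119 − 1.25q = 85 + 0.04q → q_m = 26.3566.
Price p_m = 119 − 0.625·26.3566 = 102.5271; MC(q_m) = 85 + 0.04·26.3566 = 86.0543.
Competitive q* = 51.1278, so Δq = 24.7712; wedge = 102.5271 − 86.0543 = 16.4728.
DWL = ½ × 24.7712 × 16.4728 = 204.03.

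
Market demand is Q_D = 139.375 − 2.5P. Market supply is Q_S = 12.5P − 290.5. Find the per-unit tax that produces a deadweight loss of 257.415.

In inverse form: demand P = 55.75 − 0.4Q, supply P = 23.24 + 0.08Q.
Competitive equilibrium: 55.75 − 0.4Q = 23.24 + 0.08Q → Q* = 67.7292, P* = 28.6583.
A tax t gives ΔQ = t/0.48 and wedge t, so DWL = t²/0.96.
t²/0.96 = 257.415 → t² = 247.1184 → t = 15.72.

15.72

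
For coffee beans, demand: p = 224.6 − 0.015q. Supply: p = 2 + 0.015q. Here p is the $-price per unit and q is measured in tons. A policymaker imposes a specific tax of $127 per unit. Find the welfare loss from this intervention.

Competitive equilibrium: 224.6 − 0.015q = 2 + 0.015q → q* = 7420, p* = 113.3.
With the tax, the buyer price exceeds the seller price by 127: (224.6 − 0.015q) − (2 + 0.015q) = 127 → q' = 3186.66667.
Δq = 7420 − 3186.66667 = 4233.33333; the wedge equals the tax, 127.
The triangle = ½ × 4233.33333 × 127 = $268816.67.

$268816.67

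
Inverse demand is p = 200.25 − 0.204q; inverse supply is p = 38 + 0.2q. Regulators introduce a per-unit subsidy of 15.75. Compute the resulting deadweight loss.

307.01

Competitive equilibrium: 200.25 − 0.204q = 38 + 0.2q → q* = 401.6089, p* = 118.3218.
The subsidy lowers effective supply by 15.75: p = 22.25 + 0.2q.
New quantity: 200.25 − 0.204q = 22.25 + 0.2q → q' = 440.5941.
Overproduction Δq = 440.5941 − 401.6089 = 38.9852; wedge = subsidy = 15.75.
DWL = ½ × 38.9852 × 15.75 = 307.01.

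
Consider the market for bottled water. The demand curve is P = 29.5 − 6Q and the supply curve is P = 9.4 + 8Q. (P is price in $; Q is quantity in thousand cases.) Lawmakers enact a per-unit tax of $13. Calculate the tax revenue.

$6.59 thousand

Competitive equilibrium: 29.5 − 6Q = 9.4 + 8Q → Q* = 1.4357, P* = 20.8857.
With the tax, the buyer price exceeds the seller price by 13: (29.5 − 6Q) − (9.4 + 8Q) = 13 → Q' = 0.5071.
Tax revenue = 13 × 0.5071 = $6.59 thousand.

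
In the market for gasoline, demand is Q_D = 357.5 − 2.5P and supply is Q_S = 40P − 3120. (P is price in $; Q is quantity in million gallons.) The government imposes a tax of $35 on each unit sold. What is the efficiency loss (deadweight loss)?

$1441.18 million

In inverse form: demand P = 143 − 0.4Q, supply P = 78 + 0.025Q.
Competitive equilibrium: 143 − 0.4Q = 78 + 0.025Q → Q* = 152.9412, P* = 81.8235.
With the tax, the buyer price exceeds the seller price by 35: (143 − 0.4Q) − (78 + 0.025Q) = 35 → Q' = 70.5882.
ΔQ = 152.9412 − 70.5882 = 82.353; the wedge equals the tax, 35.
The triangle = ½ × 82.353 × 35 = $1441.18 million.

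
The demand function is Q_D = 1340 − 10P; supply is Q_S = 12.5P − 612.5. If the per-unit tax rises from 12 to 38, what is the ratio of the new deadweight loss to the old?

10.028

In inverse form: demand P = 134 − 0.1Q, supply P = 49 + 0.08Q.
Competitive equilibrium: 134 − 0.1Q = 49 + 0.08Q → Q* = 472.2222, P* = 86.7778.
For a per-unit tax t: ΔQ = t/0.18, so DWL = ½·t·(t/0.18) = t²/0.36.
At t = 12: DWL = 400. At t = 38: DWL = 4011.111.
Ratio = (38/12)² = 10.028.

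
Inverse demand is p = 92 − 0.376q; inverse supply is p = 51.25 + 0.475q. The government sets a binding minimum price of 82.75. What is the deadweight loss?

230.68

Competitive equilibrium: 92 − 0.376q = 51.25 + 0.475q → q* = 47.8848, p* = 73.9953.
At the floor p = 82.75, quantity demanded = (92 − 82.75)/0.376 = 24.6011.
Sellers' marginal cost at q' = 24.6011: 51.25 + 0.475·24.6011 = 62.9355.
Δq = 47.8848 − 24.6011 = 23.2837; wedge = 82.75 − 62.9355 = 19.8145.
Welfare loss = ½ × 23.2837 × 19.8145 = 230.68.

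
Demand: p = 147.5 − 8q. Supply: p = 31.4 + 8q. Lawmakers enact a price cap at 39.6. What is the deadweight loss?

Competitive equilibrium: 147.5 − 8q = 31.4 + 8q → q* = 7.2563, p* = 89.45.
At the ceiling p = 39.6, quantity supplied = (39.6 − 31.4)/8 = 1.025.
Willingness to pay at q' = 1.025: 147.5 − 8·1.025 = 139.3.
Δq = 7.2563 − 1.025 = 6.2313; wedge = 139.3 − 39.6 = 99.7.
DWL = ½ × 6.2313 × 99.7 = 310.63.

310.63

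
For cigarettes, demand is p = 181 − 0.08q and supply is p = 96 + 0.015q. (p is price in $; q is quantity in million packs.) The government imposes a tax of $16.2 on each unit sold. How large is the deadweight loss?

$1381.26 million

Competitive equilibrium: 181 − 0.08q = 96 + 0.015q → q* = 894.7368, p* = 109.4211.
With the tax, the buyer price exceeds the seller price by 16.2: (181 − 0.08q) − (96 + 0.015q) = 16.2 → q' = 724.2105.
Δq = 894.7368 − 724.2105 = 170.5263; the wedge equals the tax, 16.2.
The triangle = ½ × 170.5263 × 16.2 = $1381.26 million.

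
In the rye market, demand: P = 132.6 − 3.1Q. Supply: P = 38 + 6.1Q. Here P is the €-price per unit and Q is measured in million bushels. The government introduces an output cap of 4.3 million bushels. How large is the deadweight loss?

Competitive equilibrium: 132.6 − 3.1Q = 38 + 6.1Q → Q* = 10.2826, P* = 100.7239.
At Q = 4.3: demand price = 132.6 − 3.1·4.3 = 119.27; supply price = 38 + 6.1·4.3 = 64.23.
ΔQ = 10.2826 − 4.3 = 5.9826; wedge = 119.27 − 64.23 = 55.04.
Deadweight loss = ½ × 5.9826 × 55.04 = €164.64 million.

€164.64 million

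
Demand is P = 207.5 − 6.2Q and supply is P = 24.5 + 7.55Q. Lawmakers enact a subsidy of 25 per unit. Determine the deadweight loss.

22.73

Competitive equilibrium: 207.5 − 6.2Q = 24.5 + 7.55Q → Q* = 13.3091, P* = 124.9836.
The subsidy lowers effective supply by 25: P = 7.55Q − 0.5.
New quantity: 207.5 − 6.2Q = 7.55Q − 0.5 → Q' = 15.1273.
Overproduction ΔQ = 15.1273 − 13.3091 = 1.8182; wedge = subsidy = 25.
Welfare loss = ½ × 1.8182 × 25 = 22.73.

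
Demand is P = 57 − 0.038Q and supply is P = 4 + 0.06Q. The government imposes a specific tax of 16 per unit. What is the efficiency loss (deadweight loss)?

1306.12

Competitive equilibrium: 57 − 0.038Q = 4 + 0.06Q → Q* = 540.8163, P* = 36.449.
With the tax, the buyer price exceeds the seller price by 16: (57 − 0.038Q) − (4 + 0.06Q) = 16 → Q' = 377.551.
ΔQ = 540.8163 − 377.551 = 163.2653; the wedge equals the tax, 16.
Deadweight loss = ½ × 163.2653 × 16 = 1306.12.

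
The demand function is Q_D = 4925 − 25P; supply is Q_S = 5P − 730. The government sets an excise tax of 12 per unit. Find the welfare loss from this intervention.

In inverse form: demand P = 197 − 0.04Q, supply P = 146 + 0.2Q.
Competitive equilibrium: 197 − 0.04Q = 146 + 0.2Q → Q* = 212.5, P* = 188.5.
With the tax, the buyer price exceeds the seller price by 12: (197 − 0.04Q) − (146 + 0.2Q) = 12 → Q' = 162.5.
ΔQ = 212.5 − 162.5 = 50; the wedge equals the tax, 12.
Deadweight loss = ½ × 50 × 12 = 300.

300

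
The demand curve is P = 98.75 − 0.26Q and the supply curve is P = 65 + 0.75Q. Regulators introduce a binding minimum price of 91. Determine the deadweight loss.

Competitive equilibrium: 98.75 − 0.26Q = 65 + 0.75Q → Q* = 33.4158, P* = 90.0619.
At the floor P = 91, quantity demanded = (98.75 − 91)/0.26 = 29.8077.
Sellers' marginal cost at Q' = 29.8077: 65 + 0.75·29.8077 = 87.3558.
ΔQ = 33.4158 − 29.8077 = 3.6081; wedge = 91 − 87.3558 = 3.6442.
Deadweight loss = ½ × 3.6081 × 3.6442 = 6.57.

6.57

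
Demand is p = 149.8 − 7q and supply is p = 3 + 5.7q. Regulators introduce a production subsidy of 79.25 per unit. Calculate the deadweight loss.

Competitive equilibrium: 149.8 − 7q = 3 + 5.7q → q* = 11.55906, p* = 68.88661.
The subsidy lowers effective supply by 79.25: p = 5.7q − 76.25.
New quantity: 149.8 − 7q = 5.7q − 76.25 → q' = 17.79921.
Overproduction Δq = 17.79921 − 11.55906 = 6.24015; wedge = subsidy = 79.25.
Deadweight loss = ½ × 6.24015 × 79.25 = 247.27.

247.27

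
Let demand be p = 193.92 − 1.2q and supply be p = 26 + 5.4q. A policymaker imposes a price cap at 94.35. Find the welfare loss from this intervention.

539.41

Competitive equilibrium: 193.92 − 1.2q = 26 + 5.4q → q* = 25.4424, p* = 163.3891.
At the ceiling p = 94.35, quantity supplied = (94.35 − 26)/5.4 = 12.6574.
Willingness to pay at q' = 12.6574: 193.92 − 1.2·12.6574 = 178.7311.
Δq = 25.4424 − 12.6574 = 12.785; wedge = 178.7311 − 94.35 = 84.3811.
Deadweight loss = ½ × 12.785 × 84.3811 = 539.41.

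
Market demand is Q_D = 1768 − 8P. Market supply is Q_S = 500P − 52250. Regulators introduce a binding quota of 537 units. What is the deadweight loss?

9184.99

In inverse form: demand P = 221 − 0.125Q, supply P = 104.5 + 0.002Q.
Competitive equilibrium: 221 − 0.125Q = 104.5 + 0.002Q → Q* = 917.3228, P* = 106.3346.
At Q = 537: demand price = 221 − 0.125·537 = 153.875; supply price = 104.5 + 0.002·537 = 105.574.
ΔQ = 917.3228 − 537 = 380.3228; wedge = 153.875 − 105.574 = 48.301.
The triangle = ½ × 380.3228 × 48.301 = 9184.99.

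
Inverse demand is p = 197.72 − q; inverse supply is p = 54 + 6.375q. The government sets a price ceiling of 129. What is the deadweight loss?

219.93

Competitive equilibrium: 197.72 − q = 54 + 6.375q → q* = 19.4875, p* = 178.2325.
At the ceiling p = 129, quantity supplied = (129 − 54)/6.375 = 11.7647.
Willingness to pay at q' = 11.7647: 197.72 − 1·11.7647 = 185.9553.
Δq = 19.4875 − 11.7647 = 7.7228; wedge = 185.9553 − 129 = 56.9553.
Welfare loss = ½ × 7.7228 × 56.9553 = 219.93.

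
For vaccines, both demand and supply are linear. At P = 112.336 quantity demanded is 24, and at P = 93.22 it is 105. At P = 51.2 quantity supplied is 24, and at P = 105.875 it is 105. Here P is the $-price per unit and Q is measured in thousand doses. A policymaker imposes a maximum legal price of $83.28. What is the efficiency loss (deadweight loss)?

$174.68 thousand

Demand slope = (93.22 − 112.336)/(105 − 24) = −0.236, so P = 118 − 0.236Q.
Supply slope = (105.875 − 51.2)/(105 − 24) = 0.675, so P = 35 + 0.675Q.
Competitive equilibrium: 118 − 0.236Q = 35 + 0.675Q → Q* = 91.1087, P* = 96.4984.
At the ceiling P = 83.28, quantity supplied = (83.28 − 35)/0.675 = 71.5259.
Willingness to pay at Q' = 71.5259: 118 − 0.236·71.5259 = 101.1199.
ΔQ = 91.1087 − 71.5259 = 19.5828; wedge = 101.1199 − 83.28 = 17.8399.
DWL = ½ × 19.5828 × 17.8399 = $174.68 thousand.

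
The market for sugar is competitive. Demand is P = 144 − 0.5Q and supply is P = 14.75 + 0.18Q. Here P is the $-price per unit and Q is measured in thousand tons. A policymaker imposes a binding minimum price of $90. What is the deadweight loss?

$2290.26 thousand

Competitive equilibrium: 144 − 0.5Q = 14.75 + 0.18Q → Q* = 190.0735, P* = 48.9632.
At the floor P = 90, quantity demanded = (144 − 90)/0.5 = 108.
Sellers' marginal cost at Q' = 108: 14.75 + 0.18·108 = 34.19.
ΔQ = 190.0735 − 108 = 82.0735; wedge = 90 − 34.19 = 55.81.
Welfare loss = ½ × 82.0735 × 55.81 = $2290.26 thousand.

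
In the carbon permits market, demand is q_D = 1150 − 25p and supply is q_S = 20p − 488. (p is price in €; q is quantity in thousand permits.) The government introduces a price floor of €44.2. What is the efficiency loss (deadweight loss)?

In inverse form: demand p = 46 − 0.04q, supply p = 24.4 + 0.05q.
Competitive equilibrium: 46 − 0.04q = 24.4 + 0.05q → q* = 240, p* = 36.4.
At the floor p = 44.2, quantity demanded = (46 − 44.2)/0.04 = 45.
Sellers' marginal cost at q' = 45: 24.4 + 0.05·45 = 26.65.
Δq = 240 − 45 = 195; wedge = 44.2 − 26.65 = 17.55.
The triangle = ½ × 195 × 17.55 = €1711.125 thousand.

€1711.125 thousand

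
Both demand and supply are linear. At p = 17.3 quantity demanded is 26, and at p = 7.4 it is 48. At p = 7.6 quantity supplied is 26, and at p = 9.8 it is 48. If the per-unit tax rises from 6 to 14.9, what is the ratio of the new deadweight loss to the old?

Demand slope = (7.4 − 17.3)/(48 − 26) = −0.45, so p = 29 − 0.45q.
Supply slope = (9.8 − 7.6)/(48 − 26) = 0.1, so p = 5 + 0.1q.
Competitive equilibrium: 29 − 0.45q = 5 + 0.1q → q* = 43.6364, p* = 9.3636.
For a per-unit tax t: Δq = t/0.55, so DWL = ½·t·(t/0.55) = t²/1.1.
At t = 6: DWL = 32.727. At t = 14.9: DWL = 201.827.
Ratio = (14.9/6)² = 6.167.

6.167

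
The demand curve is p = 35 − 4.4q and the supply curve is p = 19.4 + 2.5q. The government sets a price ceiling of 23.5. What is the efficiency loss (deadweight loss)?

Competitive equilibrium: 35 − 4.4q = 19.4 + 2.5q → q* = 2.2609, p* = 25.0522.
At the ceiling p = 23.5, quantity supplied = (23.5 − 19.4)/2.5 = 1.64.
Willingness to pay at q' = 1.64: 35 − 4.4·1.64 = 27.784.
Δq = 2.2609 − 1.64 = 0.6209; wedge = 27.784 − 23.5 = 4.284.
Welfare loss = ½ × 0.6209 × 4.284 = 1.33.

1.33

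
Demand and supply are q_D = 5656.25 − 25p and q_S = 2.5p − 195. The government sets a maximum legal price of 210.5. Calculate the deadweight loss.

7.10

In inverse form: demand p = 226.25 − 0.04q, supply p = 78 + 0.4q.
Competitive equilibrium: 226.25 − 0.04q = 78 + 0.4q → q* = 336.9318, p* = 212.7727.
At the ceiling p = 210.5, quantity supplied = (210.5 − 78)/0.4 = 331.25.
Willingness to pay at q' = 331.25: 226.25 − 0.04·331.25 = 213.
Δq = 336.9318 − 331.25 = 5.6818; wedge = 213 − 210.5 = 2.5.
DWL = ½ × 5.6818 × 2.5 = 7.10.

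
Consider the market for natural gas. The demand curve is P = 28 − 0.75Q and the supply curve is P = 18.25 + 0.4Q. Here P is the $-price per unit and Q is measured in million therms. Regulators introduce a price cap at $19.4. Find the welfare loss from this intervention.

Competitive equilibrium: 28 − 0.75Q = 18.25 + 0.4Q → Q* = 8.4783, P* = 21.6413.
At the ceiling P = 19.4, quantity supplied = (19.4 − 18.25)/0.4 = 2.875.
Willingness to pay at Q' = 2.875: 28 − 0.75·2.875 = 25.8438.
ΔQ = 8.4783 − 2.875 = 5.6033; wedge = 25.8438 − 19.4 = 6.4438.
The triangle = ½ × 5.6033 × 6.4438 = $18.05 million.

$18.05 million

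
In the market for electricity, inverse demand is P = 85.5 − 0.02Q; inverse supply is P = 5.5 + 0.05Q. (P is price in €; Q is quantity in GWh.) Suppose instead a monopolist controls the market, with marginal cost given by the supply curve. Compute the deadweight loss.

Competitive equilibrium: 85.5 − 0.02Q = 5.5 + 0.05Q → Q* = 1142.8571, P* = 62.6429.
Marginal revenue: MR = 85.5 − 0.04Q. Set MR = MC: 85.5 − 0.04Q = 5.5 + 0.05Q → Q_m = 888.8889.
Price P_m = 85.5 − 0.02·888.8889 = 67.7222; MC(Q_m) = 5.5 + 0.05·888.8889 = 49.9444.
Competitive Q* = 1142.8571, so ΔQ = 253.9682; wedge = 67.7222 − 49.9444 = 17.7778.
Deadweight loss = ½ × 253.9682 × 17.7778 = €2257.50.

€2257.50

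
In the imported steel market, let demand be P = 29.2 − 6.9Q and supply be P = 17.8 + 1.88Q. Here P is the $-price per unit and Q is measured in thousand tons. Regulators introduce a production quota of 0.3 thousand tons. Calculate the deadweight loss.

Competitive equilibrium: 29.2 − 6.9Q = 17.8 + 1.88Q → Q* = 1.2984, P* = 20.241.
At Q = 0.3: demand price = 29.2 − 6.9·0.3 = 27.13; supply price = 17.8 + 1.88·0.3 = 18.364.
ΔQ = 1.2984 − 0.3 = 0.9984; wedge = 27.13 − 18.364 = 8.766.
Deadweight loss = ½ × 0.9984 × 8.766 = $4.38 thousand.

$4.38 thousand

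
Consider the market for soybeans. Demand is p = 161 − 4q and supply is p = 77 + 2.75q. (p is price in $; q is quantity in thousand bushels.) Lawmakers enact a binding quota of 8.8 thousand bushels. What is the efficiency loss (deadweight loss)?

$44.83 thousand

Competitive equilibrium: 161 − 4q = 77 + 2.75q → q* = 12.4444, p* = 111.2222.
At q = 8.8: demand price = 161 − 4·8.8 = 125.8; supply price = 77 + 2.75·8.8 = 101.2.
Δq = 12.4444 − 8.8 = 3.6444; wedge = 125.8 − 101.2 = 24.6.
The triangle = ½ × 3.6444 × 24.6 = $44.83 thousand.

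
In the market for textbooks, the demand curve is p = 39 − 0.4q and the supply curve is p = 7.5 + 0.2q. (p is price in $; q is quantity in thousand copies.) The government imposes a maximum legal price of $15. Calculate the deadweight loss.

Competitive equilibrium: 39 − 0.4q = 7.5 + 0.2q → q* = 52.5, p* = 18.
At the ceiling p = 15, quantity supplied = (15 − 7.5)/0.2 = 37.5.
Willingness to pay at q' = 37.5: 39 − 0.4·37.5 = 24.
Δq = 52.5 − 37.5 = 15; wedge = 24 − 15 = 9.
The triangle = ½ × 15 × 9 = $67.50 thousand.

$67.50 thousand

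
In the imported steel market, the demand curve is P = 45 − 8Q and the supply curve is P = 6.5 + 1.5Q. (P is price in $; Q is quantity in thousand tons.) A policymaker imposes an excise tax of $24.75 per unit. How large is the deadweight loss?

Competitive equilibrium: 45 − 8Q = 6.5 + 1.5Q → Q* = 4.0526, P* = 12.5789.
With the tax, the buyer price exceeds the seller price by 24.75: (45 − 8Q) − (6.5 + 1.5Q) = 24.75 → Q' = 1.4474.
ΔQ = 4.0526 − 1.4474 = 2.6052; the wedge equals the tax, 24.75.
Welfare loss = ½ × 2.6052 × 24.75 = $32.24 thousand.

$32.24 thousand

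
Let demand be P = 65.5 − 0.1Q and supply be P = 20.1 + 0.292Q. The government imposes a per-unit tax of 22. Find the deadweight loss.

617.35

Competitive equilibrium: 65.5 − 0.1Q = 20.1 + 0.292Q → Q* = 115.8163, P* = 53.9184.
With the tax, the buyer price exceeds the seller price by 22: (65.5 − 0.1Q) − (20.1 + 0.292Q) = 22 → Q' = 59.6939.
ΔQ = 115.8163 − 59.6939 = 56.1224; the wedge equals the tax, 22.
The triangle = ½ × 56.1224 × 22 = 617.35.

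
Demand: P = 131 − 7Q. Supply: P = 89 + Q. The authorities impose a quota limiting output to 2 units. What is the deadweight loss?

Competitive equilibrium: 131 − 7Q = 89 + Q → Q* = 5.25, P* = 94.25.
At Q = 2: demand price = 131 − 7·2 = 117; supply price = 89 + 1·2 = 91.
ΔQ = 5.25 − 2 = 3.25; wedge = 117 − 91 = 26.
DWL = ½ × 3.25 × 26 = 42.25.

42.25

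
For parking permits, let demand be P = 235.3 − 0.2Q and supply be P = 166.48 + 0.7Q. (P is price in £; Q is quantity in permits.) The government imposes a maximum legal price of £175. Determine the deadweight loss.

Competitive equilibrium: 235.3 − 0.2Q = 166.48 + 0.7Q → Q* = 76.46667, P* = 220.00667.
At the ceiling P = 175, quantity supplied = (175 − 166.48)/0.7 = 12.17143.
Willingness to pay at Q' = 12.17143: 235.3 − 0.2·12.17143 = 232.86571.
ΔQ = 76.46667 − 12.17143 = 64.29524; wedge = 232.86571 − 175 = 57.86571.
DWL = ½ × 64.29524 × 57.86571 = £1860.24.

£1860.24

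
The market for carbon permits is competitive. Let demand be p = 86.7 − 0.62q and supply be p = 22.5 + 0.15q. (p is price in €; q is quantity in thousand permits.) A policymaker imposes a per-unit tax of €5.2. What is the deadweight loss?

€17.56 thousand

Competitive equilibrium: 86.7 − 0.62q = 22.5 + 0.15q → q* = 83.3766, p* = 35.0065.
With the tax, the buyer price exceeds the seller price by 5.2: (86.7 − 0.62q) − (22.5 + 0.15q) = 5.2 → q' = 76.6234.
Δq = 83.3766 − 76.6234 = 6.7532; the wedge equals the tax, 5.2.
The triangle = ½ × 6.7532 × 5.2 = €17.56 thousand.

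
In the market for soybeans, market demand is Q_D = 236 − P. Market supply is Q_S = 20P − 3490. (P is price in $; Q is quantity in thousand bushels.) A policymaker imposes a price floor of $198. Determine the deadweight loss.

In inverse form: demand P = 236 − Q, supply P = 174.5 + 0.05Q.
Competitive equilibrium: 236 − Q = 174.5 + 0.05Q → Q* = 58.5714, P* = 177.4286.
At the floor P = 198, quantity demanded = (236 − 198)/1 = 38.
Sellers' marginal cost at Q' = 38: 174.5 + 0.05·38 = 176.4.
ΔQ = 58.5714 − 38 = 20.5714; wedge = 198 − 176.4 = 21.6.
Deadweight loss = ½ × 20.5714 × 21.6 = $222.17 thousand.

$222.17 thousand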